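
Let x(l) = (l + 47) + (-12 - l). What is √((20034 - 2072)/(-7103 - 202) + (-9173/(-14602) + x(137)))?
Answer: √7702041428067990/15238230 ≈ 5.7593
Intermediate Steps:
x(l) = 35 (x(l) = (47 + l) + (-12 - l) = 35)
√((20034 - 2072)/(-7103 - 202) + (-9173/(-14602) + x(137))) = √((20034 - 2072)/(-7103 - 202) + (-9173/(-14602) + 35)) = √(17962/(-7305) + (-9173*(-1/14602) + 35)) = √(17962*(-1/7305) + (9173/14602 + 35)) = √(-17962/7305 + 520243/14602) = √(3538093991/106667610) = √7702041428067990/15238230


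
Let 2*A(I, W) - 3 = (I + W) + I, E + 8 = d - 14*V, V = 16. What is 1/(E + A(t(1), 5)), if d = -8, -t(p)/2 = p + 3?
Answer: -1/244 ≈ -0.0040984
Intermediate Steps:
t(p) = -6 - 2*p (t(p) = -2*(p + 3) = -2*(3 + p) = -6 - 2*p)
E = -240 (E = -8 + (-8 - 14*16) = -8 + (-8 - 224) = -8 - 232 = -240)
A(I, W) = 3/2 + I + W/2 (A(I, W) = 3/2 + ((I + W) + I)/2 = 3/2 + (W + 2*I)/2 = 3/2 + (I + W/2) = 3/2 + I + W/2)
1/(E + A(t(1), 5)) = 1/(-240 + (3/2 + (-6 - 2*1) + (½)*5)) = 1/(-240 + (3/2 + (-6 - 2) + 5/2)) = 1/(-240 + (3/2 - 8 + 5/2)) = 1/(-240 - 4) = 1/(-244) = -1/244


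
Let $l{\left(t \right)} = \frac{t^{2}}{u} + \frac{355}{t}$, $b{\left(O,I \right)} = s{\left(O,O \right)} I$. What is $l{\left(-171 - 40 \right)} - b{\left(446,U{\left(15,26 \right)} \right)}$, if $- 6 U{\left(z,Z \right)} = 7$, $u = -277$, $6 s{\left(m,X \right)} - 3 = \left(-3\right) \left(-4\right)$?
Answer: $- \frac{111861547}{701364} \approx -159.49$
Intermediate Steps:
$s{\left(m,X \right)} = \frac{5}{2}$ ($s{\left(m,X \right)} = \frac{1}{2} + \frac{\left(-3\right) \left(-4\right)}{6} = \frac{1}{2} + \frac{1}{6} \cdot 12 = \frac{1}{2} + 2 = \frac{5}{2}$)
$U{\left(z,Z \right)} = - \frac{7}{6}$ ($U{\left(z,Z \right)} = \left(- \frac{1}{6}\right) 7 = - \frac{7}{6}$)
$b{\left(O,I \right)} = \frac{5 I}{2}$
$l{\left(t \right)} = \frac{355}{t} - \frac{t^{2}}{277}$ ($l{\left(t \right)} = \frac{t^{2}}{-277} + \frac{355}{t} = t^{2} \left(- \frac{1}{277}\right) + \frac{355}{t} = - \frac{t^{2}}{277} + \frac{355}{t} = \frac{355}{t} - \frac{t^{2}}{277}$)
$l{\left(-171 - 40 \right)} - b{\left(446,U{\left(15,26 \right)} \right)} = \frac{98335 - \left(-171 - 40\right)^{3}}{277 \left(-171 - 40\right)} - \frac{5}{2} \left(- \frac{7}{6}\right) = \frac{98335 - \left(-171 - 40\right)^{3}}{277 \left(-171 - 40\right)} - - \frac{35}{12} = \frac{98335 - \left(-211\right)^{3}}{277 \left(-211\right)} + \frac{35}{12} = \frac{1}{277} \left(- \frac{1}{211}\right) \left(98335 - -9393931\right) + \frac{35}{12} = \frac{1}{277} \left(- \frac{1}{211}\right) \left(98335 + 9393931\right) + \frac{35}{12} = \frac{1}{277} \left(- \frac{1}{211}\right) 9492266 + \frac{35}{12} = - \frac{9492266}{58447} + \frac{35}{12} = - \frac{111861547}{701364}$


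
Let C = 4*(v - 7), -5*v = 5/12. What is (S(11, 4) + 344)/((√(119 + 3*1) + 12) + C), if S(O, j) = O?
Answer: -52185/1303 - 3195*√122/1303 ≈ -67.134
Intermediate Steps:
v = -1/12 ≈ -0.083333
C = -85/3 (C = 4*(-1/12 - 7) = 4*(-85/12) = -85/3 ≈ -28.333)
(S(11, 4) + 344)/((√(119 + 3*1) + 12) + C) = (11 + 344)/((√(119 + 3*1) + 12) - 85/3) = 355/((√(119 + 3) + 12) - 85/3) = 355/((√122 + 12) - 85/3) = 355/((12 + √122) - 85/3) = 355/(-49/3 + √122)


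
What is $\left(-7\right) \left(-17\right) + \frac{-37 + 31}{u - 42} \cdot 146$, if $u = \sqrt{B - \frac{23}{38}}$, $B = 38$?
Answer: $\frac{1315115}{9373} + \frac{876 \sqrt{1102}}{9373} \approx 143.41$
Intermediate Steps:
$u = \frac{7 \sqrt{1102}}{38}$ ($u = \sqrt{38 - \frac{23}{38}} = \sqrt{\frac{1421}{38}} = \frac{7 \sqrt{1102}}{38} \approx 6.1151$)
$\left(-7\right) \left(-17\right) + \frac{-37 + 31}{u - 42} \cdot 146 = \left(-7\right) \left(-17\right) + \frac{-37 + 31}{\frac{7 \sqrt{1102}}{38} - 42} \cdot 146 = 119 + - \frac{6}{-42 + \frac{7 \sqrt{1102}}{38}} \cdot 146 = 119 - \frac{876}{-42 + \frac{7 \sqrt{1102}}{38}}$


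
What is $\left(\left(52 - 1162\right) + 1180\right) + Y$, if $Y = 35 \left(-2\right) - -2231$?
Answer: $2231$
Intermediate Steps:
$Y = 2161$ ($Y = -70 + 2231 = 2161$)
$\left(\left(52 - 1162\right) + 1180\right) + Y = \left(\left(52 - 1162\right) + 1180\right) + 2161 = \left(-1110 + 1180\right) + 2161 = 70 + 2161 = 2231$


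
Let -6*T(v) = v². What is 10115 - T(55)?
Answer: 63715/6 ≈ 10619.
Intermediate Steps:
T(v) = -v²/6
10115 - T(55) = 10115 - (-1)*55²/6 = 10115 - (-1)*3025/6 = 10115 - 1*(-3025/6) = 10115 + 3025/6 = 63715/6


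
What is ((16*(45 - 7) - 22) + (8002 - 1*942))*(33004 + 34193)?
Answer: 513788262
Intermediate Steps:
((16*(45 - 7) - 22) + (8002 - 1*942))*(33004 + 34193) = ((16*38 - 22) + (8002 - 942))*67197 = ((608 - 22) + 7060)*67197 = (586 + 7060)*67197 = 7646*67197 = 513788262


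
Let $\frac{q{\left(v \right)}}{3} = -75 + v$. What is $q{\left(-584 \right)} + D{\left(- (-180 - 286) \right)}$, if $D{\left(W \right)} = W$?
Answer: $-1511$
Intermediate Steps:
$q{\left(v \right)} = -225 + 3 v$ ($q{\left(v \right)} = 3 \left(-75 + v\right) = -225 + 3 v$)
$q{\left(-584 \right)} + D{\left(- (-180 - 286) \right)} = \left(-225 + 3 \left(-584\right)\right) - \left(-180 - 286\right) = \left(-225 - 1752\right) - -466 = -1977 + 466 = -1511$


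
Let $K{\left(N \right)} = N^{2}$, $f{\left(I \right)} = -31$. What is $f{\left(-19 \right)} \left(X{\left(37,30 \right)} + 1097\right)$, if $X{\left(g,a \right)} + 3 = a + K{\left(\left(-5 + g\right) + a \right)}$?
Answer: $-154008$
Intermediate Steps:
$X{\left(g,a \right)} = -3 + a + \left(-5 + a + g\right)^{2}$ ($X{\left(g,a \right)} = -3 + \left(a + \left(\left(-5 + g\right) + a\right)^{2}\right) = -3 + \left(a + \left(-5 + a + g\right)^{2}\right) = -3 + a + \left(-5 + a + g\right)^{2}$)
$f{\left(-19 \right)} \left(X{\left(37,30 \right)} + 1097\right) = - 31 \left(\left(-3 + 30 + \left(-5 + 30 + 37\right)^{2}\right) + 1097\right) = - 31 \left(\left(-3 + 30 + 62^{2}\right) + 1097\right) = - 31 \left(\left(-3 + 30 + 3844\right) + 1097\right) = - 31 \left(3871 + 1097\right) = \left(-31\right) 4968 = -154008$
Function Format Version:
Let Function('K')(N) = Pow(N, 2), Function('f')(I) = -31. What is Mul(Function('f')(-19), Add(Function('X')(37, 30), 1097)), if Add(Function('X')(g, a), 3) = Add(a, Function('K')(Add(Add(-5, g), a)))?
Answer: -154008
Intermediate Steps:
Function('X')(g, a) = Add(-3, a, Pow(Add(-5, a, g), 2)) (Function('X')(g, a) = Add(-3, Add(a, Pow(Add(Add(-5, g), a), 2))) = Add(-3, Add(a, Pow(Add(-5, a, g), 2))) = Add(-3, a, Pow(Add(-5, a, g), 2)))
Mul(Function('f')(-19), Add(Function('X')(37, 30), 1097)) = Mul(-31, Add(Add(-3, 30, Pow(Add(-5, 30, 37), 2)), 1097)) = Mul(-31, Add(Add(-3, 30, Pow(62, 2)), 1097)) = Mul(-31, Add(Add(-3, 30, 3844), 1097)) = Mul(-31, Add(3871, 1097)) = Mul(-31, 4968) = -154008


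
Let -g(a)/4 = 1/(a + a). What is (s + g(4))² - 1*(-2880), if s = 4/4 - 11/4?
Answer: 46161/16 ≈ 2885.1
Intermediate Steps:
g(a) = -2/a (g(a) = -4/(a + a) = -4*1/(2*a) = -2/a)
s = -7/4 (s = 4*(¼) - 11*¼ = 1 - 11/4 = -7/4 ≈ -1.7500)
(s + g(4))² - 1*(-2880) = (-7/4 - 2/4)² - 1*(-2880) = (-7/4 - 2*¼)² + 2880 = (-7/4 - ½)² + 2880 = (-9/4)² + 2880 = 81/16 + 2880 = 46161/16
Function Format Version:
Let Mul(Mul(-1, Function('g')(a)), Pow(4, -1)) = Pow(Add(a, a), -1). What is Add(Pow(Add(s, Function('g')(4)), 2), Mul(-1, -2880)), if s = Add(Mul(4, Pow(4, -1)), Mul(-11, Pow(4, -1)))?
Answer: Rational(46161, 16) ≈ 2885.1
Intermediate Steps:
Function('g')(a) = Mul(-2, Pow(a, -1)) (Function('g')(a) = Mul(-4, Pow(Add(a, a), -1)) = Mul(-4, Pow(Mul(2, a), -1)) = Mul(-4, Mul(Rational(1, 2), Pow(a, -1))) = Mul(-2, Pow(a, -1)))
s = Rational(-7, 4) (s = Add(Mul(4, Rational(1, 4)), Mul(-11, Rational(1, 4))) = Add(1, Rational(-11, 4)) = Rational(-7, 4) ≈ -1.7500)
Add(Pow(Add(s, Function('g')(4)), 2), Mul(-1, -2880)) = Add(Pow(Add(Rational(-7, 4), Mul(-2, Pow(4, -1))), 2), Mul(-1, -2880)) = Add(Pow(Add(Rational(-7, 4), Mul(-2, Rational(1, 4))), 2), 2880) = Add(Pow(Add(Rational(-7, 4), Rational(-1, 2)), 2), 2880) = Add(Pow(Rational(-9, 4), 2), 2880) = Add(Rational(81, 16), 2880) = Rational(46161, 16)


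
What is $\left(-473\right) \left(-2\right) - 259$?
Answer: $687$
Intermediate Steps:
$\left(-473\right) \left(-2\right) - 259 = 946 - 259 = 687$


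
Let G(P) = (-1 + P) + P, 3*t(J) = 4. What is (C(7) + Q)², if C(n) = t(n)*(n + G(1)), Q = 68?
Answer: 55696/9 ≈ 6188.4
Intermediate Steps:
t(J) = 4/3 (t(J) = (⅓)*4 = 4/3)
G(P) = -1 + 2*P
C(n) = 4/3 + 4*n/3 (C(n) = 4*(n + (-1 + 2*1))/3 = 4*(n + (-1 + 2))/3 = 4*(n + 1)/3 = 4*(1 + n)/3 = 4/3 + 4*n/3)
(C(7) + Q)² = ((4/3 + (4/3)*7) + 68)² = ((4/3 + 28/3) + 68)² = (32/3 + 68)² = (236/3)² = 55696/9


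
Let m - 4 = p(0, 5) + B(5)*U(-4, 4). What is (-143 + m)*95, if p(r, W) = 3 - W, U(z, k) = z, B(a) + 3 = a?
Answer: -14155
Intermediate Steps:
B(a) = -3 + a
m = -6 (m = 4 + ((3 - 1*5) + (-3 + 5)*(-4)) = 4 + ((3 - 5) + 2*(-4)) = 4 + (-2 - 8) = 4 - 10 = -6)
(-143 + m)*95 = (-143 - 6)*95 = -149*95 = -14155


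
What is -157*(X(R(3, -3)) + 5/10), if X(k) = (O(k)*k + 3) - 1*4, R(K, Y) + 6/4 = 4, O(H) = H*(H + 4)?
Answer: -50397/8 ≈ -6299.6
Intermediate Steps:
O(H) = H*(4 + H)
R(K, Y) = 5/2 (R(K, Y) = -3/2 + 4 = 5/2)
X(k) = -1 + k²*(4 + k) (X(k) = ((k*(4 + k))*k + 3) - 1*4 = (k²*(4 + k) + 3) - 4 = (3 + k²*(4 + k)) - 4 = -1 + k²*(4 + k))
-157*(X(R(3, -3)) + 5/10) = -157*((-1 + (5/2)²*(4 + 5/2)) + 5/10) = -157*((-1 + (25/4)*(13/2)) + 5*(⅒)) = -157*((-1 + 325/8) + ½) = -157*(317/8 + ½) = -157*321/8 = -50397/8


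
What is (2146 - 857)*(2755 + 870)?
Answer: 4672625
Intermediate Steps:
(2146 - 857)*(2755 + 870) = 1289*3625 = 4672625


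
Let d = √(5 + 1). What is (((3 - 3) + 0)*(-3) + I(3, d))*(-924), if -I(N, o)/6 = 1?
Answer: 5544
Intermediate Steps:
d = √6 ≈ 2.4495
I(N, o) = -6 (I(N, o) = -6*1 = -6)
(((3 - 3) + 0)*(-3) + I(3, d))*(-924) = (((3 - 3) + 0)*(-3) - 6)*(-924) = ((0 + 0)*(-3) - 6)*(-924) = (0*(-3) - 6)*(-924) = (0 - 6)*(-924) = -6*(-924) = 5544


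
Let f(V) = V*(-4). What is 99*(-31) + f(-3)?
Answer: -3057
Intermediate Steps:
f(V) = -4*V
99*(-31) + f(-3) = 99*(-31) - 4*(-3) = -3069 + 12 = -3057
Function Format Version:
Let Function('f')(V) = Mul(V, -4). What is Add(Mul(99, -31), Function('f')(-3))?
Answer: -3057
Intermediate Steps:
Function('f')(V) = Mul(-4, V)
Add(Mul(99, -31), Function('f')(-3)) = Add(Mul(99, -31), Mul(-4, -3)) = Add(-3069, 12) = -3057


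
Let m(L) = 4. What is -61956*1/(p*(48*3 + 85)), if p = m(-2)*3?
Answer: -5163/229 ≈ -22.546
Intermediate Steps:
p = 12 (p = 4*3 = 12)
-61956*1/(p*(48*3 + 85)) = -61956*1/(12*(48*3 + 85)) = -61956*1/(12*(144 + 85)) = -61956/(229*12) = -61956/2748 = -61956*1/2748 = -5163/229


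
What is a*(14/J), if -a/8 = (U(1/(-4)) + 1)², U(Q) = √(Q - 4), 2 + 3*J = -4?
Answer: -182 + 56*I*√17 ≈ -182.0 + 230.89*I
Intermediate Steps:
J = -2 (J = -⅔ + (⅓)*(-4) = -⅔ - 4/3 = -2)
U(Q) = √(-4 + Q)
a = -8*(1 + I*√17/2)² (a = -8*(√(-4 + 1/(-4)) + 1)² = -8*(√(-4 - ¼) + 1)² = -8*(√(-17/4) + 1)² = -8*(I*√17/2 + 1)² = -8*(1 + I*√17/2)² ≈ 26.0 - 32.985*I)
a*(14/J) = (26 - 8*I*√17)*(14/(-2)) = (26 - 8*I*√17)*(14*(-½)) = (26 - 8*I*√17)*(-7) = -182 + 56*I*√17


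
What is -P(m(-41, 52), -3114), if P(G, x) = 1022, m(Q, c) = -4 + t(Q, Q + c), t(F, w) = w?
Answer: -1022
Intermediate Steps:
m(Q, c) = -4 + Q + c (m(Q, c) = -4 + (Q + c) = -4 + Q + c)
-P(m(-41, 52), -3114) = -1*1022 = -1022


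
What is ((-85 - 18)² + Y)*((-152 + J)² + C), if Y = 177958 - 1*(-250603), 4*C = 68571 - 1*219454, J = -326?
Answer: 167554993005/2 ≈ 8.3778e+10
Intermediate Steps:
C = -150883/4 (C = (68571 - 1*219454)/4 = (68571 - 219454)/4 = (¼)*(-150883) = -150883/4 ≈ -37721.)
Y = 428561 (Y = 177958 + 250603 = 428561)
((-85 - 18)² + Y)*((-152 + J)² + C) = ((-85 - 18)² + 428561)*((-152 - 326)² - 150883/4) = ((-103)² + 428561)*((-478)² - 150883/4) = (10609 + 428561)*(228484 - 150883/4) = 439170*(763053/4) = 167554993005/2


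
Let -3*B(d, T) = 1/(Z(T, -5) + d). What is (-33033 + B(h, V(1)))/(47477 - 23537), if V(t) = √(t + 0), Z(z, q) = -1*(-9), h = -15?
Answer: -594593/430920 ≈ -1.3798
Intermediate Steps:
Z(z, q) = 9
V(t) = √t
B(d, T) = -1/(3*(9 + d))
(-33033 + B(h, V(1)))/(47477 - 23537) = (-33033 - 1/(27 + 3*(-15)))/(47477 - 23537) = (-33033 - 1/(27 - 45))/23940 = (-33033 - 1/(-18))*(1/23940) = (-33033 - 1*(-1/18))*(1/23940) = (-33033 + 1/18)*(1/23940) = -594593/18*1/23940 = -594593/430920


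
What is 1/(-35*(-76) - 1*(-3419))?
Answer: 1/6079 ≈ 0.00016450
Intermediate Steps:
1/(-35*(-76) - 1*(-3419)) = 1/(2660 + 3419) = 1/6079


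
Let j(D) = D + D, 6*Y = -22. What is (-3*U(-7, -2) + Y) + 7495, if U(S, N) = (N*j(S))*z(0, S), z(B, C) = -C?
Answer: 20710/3 ≈ 6903.3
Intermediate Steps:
Y = -11/3 (Y = (1/6)*(-22) = -11/3 ≈ -3.6667)
j(D) = 2*D
U(S, N) = -2*N*S**2 (U(S, N) = (N*(2*S))*(-S) = (2*N*S)*(-S) = -2*N*S**2)
(-3*U(-7, -2) + Y) + 7495 = (-(-6)*(-2)*(-7)**2 - 11/3) + 7495 = (-(-6)*(-2)*49 - 11/3) + 7495 = (-3*196 - 11/3) + 7495 = (-588 - 11/3) + 7495 = -1775/3 + 7495 = 20710/3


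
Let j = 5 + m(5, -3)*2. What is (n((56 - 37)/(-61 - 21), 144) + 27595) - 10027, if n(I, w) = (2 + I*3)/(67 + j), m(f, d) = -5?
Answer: 89315819/5084 ≈ 17568.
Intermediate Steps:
j = -5 (j = 5 - 5*2 = 5 - 10 = -5)
n(I, w) = 1/31 + 3*I/62 (n(I, w) = (2 + I*3)/(67 - 5) = (2 + 3*I)/62 = (2 + 3*I)*(1/62) = 1/31 + 3*I/62)
(n((56 - 37)/(-61 - 21), 144) + 27595) - 10027 = ((1/31 + 3*((56 - 37)/(-61 - 21))/62) + 27595) - 10027 = ((1/31 + 3*(19/(-82))/62) + 27595) - 10027 = ((1/31 + 3*(19*(-1/82))/62) + 27595) - 10027 = ((1/31 + (3/62)*(-19/82)) + 27595) - 10027 = ((1/31 - 57/5084) + 27595) - 10027 = (107/5084 + 27595) - 10027 = 140293087/5084 - 10027 = 89315819/5084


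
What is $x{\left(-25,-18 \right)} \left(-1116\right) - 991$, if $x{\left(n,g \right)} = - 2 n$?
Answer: $-56791$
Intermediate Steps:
$x{\left(-25,-18 \right)} \left(-1116\right) - 991 = \left(-2\right) \left(-25\right) \left(-1116\right) - 991 = 50 \left(-1116\right) - 991 = -55800 - 991 = -56791$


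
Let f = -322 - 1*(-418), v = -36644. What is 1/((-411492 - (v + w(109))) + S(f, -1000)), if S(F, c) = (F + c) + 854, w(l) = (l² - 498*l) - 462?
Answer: -1/332035 ≈ -3.0117e-6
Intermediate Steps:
f = 96 (f = -322 + 418 = 96)
w(l) = -462 + l² - 498*l
S(F, c) = 854 + F + c
1/((-411492 - (v + w(109))) + S(f, -1000)) = 1/((-411492 - (-36644 + (-462 + 109² - 498*109))) + (854 + 96 - 1000)) = 1/((-411492 - (-36644 + (-462 + 11881 - 54282))) - 50) = 1/((-411492 - (-36644 - 42863)) - 50) = 1/((-411492 - 1*(-79507)) - 50) = 1/((-411492 + 79507) - 50) = 1/(-331985 - 50) = 1/(-332035) = -1/332035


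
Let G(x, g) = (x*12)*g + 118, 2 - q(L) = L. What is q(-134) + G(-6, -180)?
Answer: 13214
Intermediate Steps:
q(L) = 2 - L
G(x, g) = 118 + 12*g*x (G(x, g) = (12*x)*g + 118 = 12*g*x + 118 = 118 + 12*g*x)
q(-134) + G(-6, -180) = (2 - 1*(-134)) + (118 + 12*(-180)*(-6)) = (2 + 134) + (118 + 12960) = 136 + 13078 = 13214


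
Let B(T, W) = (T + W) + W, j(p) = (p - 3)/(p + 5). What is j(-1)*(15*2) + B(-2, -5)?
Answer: -42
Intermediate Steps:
j(p) = (-3 + p)/(5 + p)
B(T, W) = T + 2*W
j(-1)*(15*2) + B(-2, -5) = ((-3 - 1)/(5 - 1))*(15*2) + (-2 + 2*(-5)) = (-4/4)*30 + (-2 - 10) = ((¼)*(-4))*30 - 12 = -1*30 - 12 = -30 - 12 = -42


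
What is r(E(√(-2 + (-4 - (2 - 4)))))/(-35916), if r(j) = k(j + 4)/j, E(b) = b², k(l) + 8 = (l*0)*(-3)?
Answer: -1/17958 ≈ -5.5685e-5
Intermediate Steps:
k(l) = -8 (k(l) = -8 + (l*0)*(-3) = -8 + 0*(-3) = -8 + 0 = -8)
r(j) = -8/j
r(E(√(-2 + (-4 - (2 - 4)))))/(-35916) = -8/(-2 + (-4 - (2 - 4)))/(-35916) = -8/(-2 + (-4 - 1*(-2)))*(-1/35916) = -8/(-2 + (-4 + 2))*(-1/35916) = -8/(-2 - 2)*(-1/35916) = -8/((√(-4))²)*(-1/35916) = -8/((2*I)²)*(-1/35916) = -8/(-4)*(-1/35916) = -8*(-¼)*(-1/35916) = 2*(-1/35916) = -1/17958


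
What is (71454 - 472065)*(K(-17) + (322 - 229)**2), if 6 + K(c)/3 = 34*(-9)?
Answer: -3089912643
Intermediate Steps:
K(c) = -936 (K(c) = -18 + 3*(34*(-9)) = -18 + 3*(-306) = -18 - 918 = -936)
(71454 - 472065)*(K(-17) + (322 - 229)**2) = (71454 - 472065)*(-936 + (322 - 229)**2) = -400611*(-936 + 93**2) = -400611*(-936 + 8649) = -400611*7713 = -3089912643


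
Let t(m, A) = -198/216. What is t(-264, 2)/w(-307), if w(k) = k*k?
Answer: -11/1130988 ≈ -9.7260e-6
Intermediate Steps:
t(m, A) = -11/12 (t(m, A) = -198*1/216 = -11/12)
w(k) = k²
t(-264, 2)/w(-307) = -11/(12*((-307)²)) = -11/12/94249 = -11/12*1/94249 = -11/1130988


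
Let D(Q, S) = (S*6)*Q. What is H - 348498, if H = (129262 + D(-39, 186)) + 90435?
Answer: -172325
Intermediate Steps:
D(Q, S) = 6*Q*S (D(Q, S) = (6*S)*Q = 6*Q*S)
H = 176173 (H = (129262 + 6*(-39)*186) + 90435 = (129262 - 43524) + 90435 = 85738 + 90435 = 176173)
H - 348498 = 176173 - 348498 = -172325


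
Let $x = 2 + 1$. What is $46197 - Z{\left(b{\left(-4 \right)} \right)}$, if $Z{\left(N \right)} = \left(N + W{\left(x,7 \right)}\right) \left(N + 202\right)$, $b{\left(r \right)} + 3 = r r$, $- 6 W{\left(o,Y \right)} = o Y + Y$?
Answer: $\frac{133216}{3} \approx 44405.0$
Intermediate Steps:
$x = 3$
$W{\left(o,Y \right)} = - \frac{Y}{6} - \frac{Y o}{6}$ ($W{\left(o,Y \right)} = - \frac{o Y + Y}{6} = - \frac{Y o + Y}{6} = - \frac{Y + Y o}{6} = - \frac{Y}{6} - \frac{Y o}{6}$)
$b{\left(r \right)} = -3 + r^{2}$ ($b{\left(r \right)} = -3 + r r = -3 + r^{2}$)
$Z{\left(N \right)} = \left(202 + N\right) \left(- \frac{14}{3} + N\right)$ ($Z{\left(N \right)} = \left(N - \frac{7 \left(1 + 3\right)}{6}\right) \left(N + 202\right) = \left(N - \frac{7}{6} \cdot 4\right) \left(202 + N\right) = \left(N - \frac{14}{3}\right) \left(202 + N\right) = \left(- \frac{14}{3} + N\right) \left(202 + N\right) = \left(202 + N\right) \left(- \frac{14}{3} + N\right)$)
$46197 - Z{\left(b{\left(-4 \right)} \right)} = 46197 - \left(- \frac{2828}{3} + \left(-3 + \left(-4\right)^{2}\right)^{2} + \frac{592 \left(-3 + \left(-4\right)^{2}\right)}{3}\right) = 46197 - \left(- \frac{2828}{3} + \left(-3 + 16\right)^{2} + \frac{592 \left(-3 + 16\right)}{3}\right) = 46197 - \left(- \frac{2828}{3} + 13^{2} + \frac{592}{3} \cdot 13\right) = 46197 - \left(- \frac{2828}{3} + 169 + \frac{7696}{3}\right) = 46197 - \frac{5375}{3} = \frac{133216}{3}$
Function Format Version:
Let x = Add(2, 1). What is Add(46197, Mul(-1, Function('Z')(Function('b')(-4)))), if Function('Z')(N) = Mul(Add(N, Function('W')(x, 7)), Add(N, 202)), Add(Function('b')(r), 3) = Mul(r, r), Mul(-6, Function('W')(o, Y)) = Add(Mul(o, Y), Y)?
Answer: Rational(133216, 3) ≈ 44405.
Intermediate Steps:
x = 3
Function('W')(o, Y) = Add(Mul(Rational(-1, 6), Y), Mul(Rational(-1, 6), Y, o)) (Function('W')(o, Y) = Mul(Rational(-1, 6), Add(Mul(o, Y), Y)) = Mul(Rational(-1, 6), Add(Mul(Y, o), Y)) = Mul(Rational(-1, 6), Add(Y, Mul(Y, o))) = Add(Mul(Rational(-1, 6), Y), Mul(Rational(-1, 6), Y, o)))
Function('b')(r) = Add(-3, Pow(r, 2)) (Function('b')(r) = Add(-3, Mul(r, r)) = Add(-3, Pow(r, 2)))
Function('Z')(N) = Mul(Add(202, N), Add(Rational(-14, 3), N)) (Function('Z')(N) = Mul(Add(N, Mul(Rational(-1, 6), 7, Add(1, 3))), Add(N, 202)) = Mul(Add(N, Mul(Rational(-1, 6), 7, 4)), Add(202, N)) = Mul(Add(N, Rational(-14, 3)), Add(202, N)) = Mul(Add(Rational(-14, 3), N), Add(202, N)) = Mul(Add(202, N), Add(Rational(-14, 3), N)))
Add(46197, Mul(-1, Function('Z')(Function('b')(-4)))) = Add(46197, Mul(-1, Add(Rational(-2828, 3), Pow(Add(-3, Pow(-4, 2)), 2), Mul(Rational(592, 3), Add(-3, Pow(-4, 2)))))) = Add(46197, Mul(-1, Add(Rational(-2828, 3), Pow(Add(-3, 16), 2), Mul(Rational(592, 3), Add(-3, 16))))) = Add(46197, Mul(-1, Add(Rational(-2828, 3), Pow(13, 2), Mul(Rational(592, 3), 13)))) = Add(46197, Mul(-1, Add(Rational(-2828, 3), 169, Rational(7696, 3)))) = Add(46197, Mul(-1, Rational(5375, 3))) = Add(46197, Rational(-5375, 3)) = Rational(133216, 3)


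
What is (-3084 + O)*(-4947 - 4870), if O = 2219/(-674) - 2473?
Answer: 36790552429/674 ≈ 5.4585e+7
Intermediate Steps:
O = -1669021/674 (O = 2219*(-1/674) - 2473 = -2219/674 - 2473 = -1669021/674 ≈ -2476.3)
(-3084 + O)*(-4947 - 4870) = (-3084 - 1669021/674)*(-4947 - 4870) = -3747637/674*(-9817) = 36790552429/674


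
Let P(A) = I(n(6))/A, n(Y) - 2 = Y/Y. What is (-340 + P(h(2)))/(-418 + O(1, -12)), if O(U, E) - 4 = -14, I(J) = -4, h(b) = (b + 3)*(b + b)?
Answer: 1701/2140 ≈ 0.79486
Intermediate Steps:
h(b) = 2*b*(3 + b) (h(b) = (3 + b)*(2*b) = 2*b*(3 + b))
n(Y) = 3 (n(Y) = 2 + Y/Y = 2 + 1 = 3)
O(U, E) = -10 (O(U, E) = 4 - 14 = -10)
P(A) = -4/A
(-340 + P(h(2)))/(-418 + O(1, -12)) = (-340 - 4*1/(4*(3 + 2)))/(-418 - 10) = (-340 - 4/(2*2*5))/(-428) = (-340 - 4/20)*(-1/428) = (-340 - 4*1/20)*(-1/428) = (-340 - ⅕)*(-1/428) = -1701/5*(-1/428) = 1701/2140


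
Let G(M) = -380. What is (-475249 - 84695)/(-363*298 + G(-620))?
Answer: 279972/54277 ≈ 5.1582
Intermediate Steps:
(-475249 - 84695)/(-363*298 + G(-620)) = (-475249 - 84695)/(-363*298 - 380) = -559944/(-108174 - 380) = -559944/(-108554) = -559944*(-1/108554) = 279972/54277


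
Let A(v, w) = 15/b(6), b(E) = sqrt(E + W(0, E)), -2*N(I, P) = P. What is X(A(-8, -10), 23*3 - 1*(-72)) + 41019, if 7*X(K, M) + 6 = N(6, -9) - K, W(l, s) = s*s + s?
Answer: 574263/14 - 5*sqrt(3)/28 ≈ 41019.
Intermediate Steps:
N(I, P) = -P/2
W(l, s) = s + s**2 (W(l, s) = s**2 + s = s + s**2)
b(E) = sqrt(E + E*(1 + E))
A(v, w) = 5*sqrt(3)/4 (A(v, w) = 15/(sqrt(6*(2 + 6))) = 15/(sqrt(6*8)) = 15/(sqrt(48)) = 15/((4*sqrt(3))) = 15*(sqrt(3)/12) = 5*sqrt(3)/4)
X(K, M) = -3/14 - K/7 (X(K, M) = -6/7 + (-1/2*(-9) - K)/7 = -6/7 + (9/2 - K)/7 = -6/7 + (9/14 - K/7) = -3/14 - K/7)
X(A(-8, -10), 23*3 - 1*(-72)) + 41019 = (-3/14 - 5*sqrt(3)/28) + 41019 = 574263/14 - 5*sqrt(3)/28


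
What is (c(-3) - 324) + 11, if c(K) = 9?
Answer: -304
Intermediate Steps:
(c(-3) - 324) + 11 = (9 - 324) + 11 = -315 + 11 = -304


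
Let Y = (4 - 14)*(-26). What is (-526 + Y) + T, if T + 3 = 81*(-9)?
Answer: -998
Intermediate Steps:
Y = 260 (Y = -10*(-26) = 260)
T = -732 (T = -3 + 81*(-9) = -3 - 729 = -732)
(-526 + Y) + T = (-526 + 260) - 732 = -266 - 732 = -998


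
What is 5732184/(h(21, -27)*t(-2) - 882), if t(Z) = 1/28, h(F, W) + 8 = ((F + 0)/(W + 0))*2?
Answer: -722255184/111175 ≈ -6496.6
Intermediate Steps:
h(F, W) = -8 + 2*F/W (h(F, W) = -8 + ((F + 0)/(W + 0))*2 = -8 + (F/W)*2 = -8 + 2*F/W)
t(Z) = 1/28
5732184/(h(21, -27)*t(-2) - 882) = 5732184/((-8 + 2*21/(-27))*(1/28) - 882) = 5732184/((-8 + 2*21*(-1/27))*(1/28) - 882) = 5732184/((-8 - 14/9)*(1/28) - 882) = 5732184/(-86/9*1/28 - 882) = 5732184/(-43/126 - 882) = 5732184/(-111175/126) = 5732184*(-126/111175) = -722255184/111175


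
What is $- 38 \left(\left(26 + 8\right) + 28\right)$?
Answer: $-2356$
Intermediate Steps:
$- 38 \left(\left(26 + 8\right) + 28\right) = - 38 \left(34 + 28\right) = \left(-38\right) 62 = -2356$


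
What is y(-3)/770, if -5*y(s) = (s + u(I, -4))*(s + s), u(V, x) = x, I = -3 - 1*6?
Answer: -3/275 ≈ -0.010909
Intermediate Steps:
I = -9 (I = -3 - 6 = -9)
y(s) = -2*s*(-4 + s)/5 (y(s) = -(s - 4)*(s + s)/5 = -(-4 + s)*2*s/5 = -2*s*(-4 + s)/5)
y(-3)/770 = ((2/5)*(-3)*(4 - 1*(-3)))/770 = ((2/5)*(-3)*(4 + 3))*(1/770) = ((2/5)*(-3)*7)*(1/770) = -42/5*1/770 = -3/275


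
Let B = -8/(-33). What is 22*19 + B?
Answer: 13802/33 ≈ 418.24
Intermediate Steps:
B = 8/33 (B = -8*(-1/33) = 8/33 ≈ 0.24242)
22*19 + B = 22*19 + 8/33 = 418 + 8/33 = 13802/33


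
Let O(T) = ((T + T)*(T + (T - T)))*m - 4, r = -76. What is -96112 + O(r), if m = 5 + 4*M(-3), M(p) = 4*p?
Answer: -592852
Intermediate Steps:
m = -43 (m = 5 + 4*(4*(-3)) = 5 + 4*(-12) = 5 - 48 = -43)
O(T) = -4 - 86*T² (O(T) = ((T + T)*(T + (T - T)))*(-43) - 4 = ((2*T)*(T + 0))*(-43) - 4 = ((2*T)*T)*(-43) - 4 = (2*T²)*(-43) - 4 = -86*T² - 4 = -4 - 86*T²)
-96112 + O(r) = -96112 + (-4 - 86*(-76)²) = -96112 + (-4 - 86*5776) = -96112 + (-4 - 496736) = -96112 - 496740 = -592852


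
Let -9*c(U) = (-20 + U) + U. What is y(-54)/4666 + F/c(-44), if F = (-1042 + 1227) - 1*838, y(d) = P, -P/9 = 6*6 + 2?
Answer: -1525501/27996 ≈ -54.490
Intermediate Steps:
P = -342 (P = -9*(6*6 + 2) = -9*(36 + 2) = -9*38 = -342)
y(d) = -342
F = -653 (F = 185 - 838 = -653)
c(U) = 20/9 - 2*U/9 (c(U) = -((-20 + U) + U)/9 = -(-20 + 2*U)/9 = 20/9 - 2*U/9)
y(-54)/4666 + F/c(-44) = -342/4666 - 653/(20/9 - 2/9*(-44)) = -342*1/4666 - 653/(20/9 + 88/9) = -171/2333 - 653/12 = -1525501/27996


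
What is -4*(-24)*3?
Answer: 288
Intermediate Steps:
-4*(-24)*3 = 96*3 = 288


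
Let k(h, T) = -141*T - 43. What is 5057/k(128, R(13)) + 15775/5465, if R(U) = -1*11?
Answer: 791157/126788 ≈ 6.2400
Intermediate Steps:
R(U) = -11
k(h, T) = -43 - 141*T
5057/k(128, R(13)) + 15775/5465 = 5057/(-43 - 141*(-11)) + 15775/5465 = 5057/(-43 + 1551) + 15775*(1/5465) = 5057/1508 + 3155/1093 = 5057*(1/1508) + 3155/1093 = 389/116 + 3155/1093 = 791157/126788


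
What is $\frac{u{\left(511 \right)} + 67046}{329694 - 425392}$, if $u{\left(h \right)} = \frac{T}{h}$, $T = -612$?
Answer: $- \frac{17129947}{24450839} \approx -0.70059$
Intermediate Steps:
$u{\left(h \right)} = - \frac{612}{h}$
$\frac{u{\left(511 \right)} + 67046}{329694 - 425392} = \frac{- \frac{612}{511} + 67046}{329694 - 425392} = \frac{\left(-612\right) \frac{1}{511} + 67046}{-95698} = \left(- \frac{612}{511} + 67046\right) \left(- \frac{1}{95698}\right) = \frac{34259894}{511} \left(- \frac{1}{95698}\right) = - \frac{17129947}{24450839}$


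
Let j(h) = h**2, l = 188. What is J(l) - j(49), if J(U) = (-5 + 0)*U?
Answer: -3341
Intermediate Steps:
J(U) = -5*U
J(l) - j(49) = -5*188 - 1*49**2 = -940 - 1*2401 = -940 - 2401 = -3341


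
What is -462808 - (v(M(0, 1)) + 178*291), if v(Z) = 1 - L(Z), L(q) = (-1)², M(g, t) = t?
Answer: -514606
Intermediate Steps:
L(q) = 1
v(Z) = 0 (v(Z) = 1 - 1*1 = 1 - 1 = 0)
-462808 - (v(M(0, 1)) + 178*291) = -462808 - (0 + 178*291) = -462808 - (0 + 51798) = -462808 - 1*51798 = -462808 - 51798 = -514606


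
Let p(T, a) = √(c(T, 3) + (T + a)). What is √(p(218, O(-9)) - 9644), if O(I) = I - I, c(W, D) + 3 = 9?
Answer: 2*√(-2411 + √14) ≈ 98.128*I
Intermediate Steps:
c(W, D) = 6 (c(W, D) = -3 + 9 = 6)
O(I) = 0
p(T, a) = √(6 + T + a) (p(T, a) = √(6 + (T + a)) = √(6 + T + a))
√(p(218, O(-9)) - 9644) = √(√(6 + 218 + 0) - 9644) = √(√224 - 9644) = √(4*√14 - 9644) = √(-9644 + 4*√14)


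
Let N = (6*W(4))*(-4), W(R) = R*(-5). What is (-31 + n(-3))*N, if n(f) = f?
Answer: -16320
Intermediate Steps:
W(R) = -5*R
N = 480 (N = (6*(-5*4))*(-4) = (6*(-20))*(-4) = -120*(-4) = 480)
(-31 + n(-3))*N = (-31 - 3)*480 = -34*480 = -16320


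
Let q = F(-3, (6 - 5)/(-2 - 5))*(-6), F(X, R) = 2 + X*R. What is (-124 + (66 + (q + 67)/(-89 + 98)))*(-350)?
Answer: 164350/9 ≈ 18261.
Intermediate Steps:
F(X, R) = 2 + R*X
q = -102/7 (q = (2 + ((6 - 5)/(-2 - 5))*(-3))*(-6) = (2 + (1/(-7))*(-3))*(-6) = (2 + (1*(-1/7))*(-3))*(-6) = (2 - 1/7*(-3))*(-6) = (2 + 3/7)*(-6) = (17/7)*(-6) = -102/7 ≈ -14.571)
(-124 + (66 + (q + 67)/(-89 + 98)))*(-350) = (-124 + (66 + (-102/7 + 67)/(-89 + 98)))*(-350) = (-124 + (66 + (367/7)/9))*(-350) = (-124 + (66 + (367/7)*(1/9)))*(-350) = (-124 + (66 + 367/63))*(-350) = (-124 + 4525/63)*(-350) = -3287/63*(-350) = 164350/9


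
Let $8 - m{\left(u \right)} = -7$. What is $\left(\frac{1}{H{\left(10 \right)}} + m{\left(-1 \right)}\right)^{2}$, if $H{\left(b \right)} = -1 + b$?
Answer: $\frac{18496}{81} \approx 228.35$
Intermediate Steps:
$m{\left(u \right)} = 15$ ($m{\left(u \right)} = 8 - -7 = 8 + 7 = 15$)
$\left(\frac{1}{H{\left(10 \right)}} + m{\left(-1 \right)}\right)^{2} = \left(\frac{1}{-1 + 10} + 15\right)^{2} = \left(\frac{1}{9} + 15\right)^{2} = \left(\frac{136}{9}\right)^{2} = \frac{18496}{81}$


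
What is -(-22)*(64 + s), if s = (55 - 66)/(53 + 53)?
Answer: 74503/53 ≈ 1405.7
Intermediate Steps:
s = -11/106 ≈ -0.10377
-(-22)*(64 + s) = -(-22)*(64 - 11/106) = -(-22)*6773/106 = -1*(-74503/53) = 74503/53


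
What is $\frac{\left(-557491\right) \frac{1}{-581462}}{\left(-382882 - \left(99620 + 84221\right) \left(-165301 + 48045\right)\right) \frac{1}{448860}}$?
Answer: $\frac{20852950855}{1044503323774939} \approx 1.9964 \cdot 10^{-5}$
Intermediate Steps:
$\frac{\left(-557491\right) \frac{1}{-581462}}{\left(-382882 - \left(99620 + 84221\right) \left(-165301 + 48045\right)\right) \frac{1}{448860}} = \frac{\left(-557491\right) \left(- \frac{1}{581462}\right)}{\left(-382882 - 183841 \left(-117256\right)\right) \frac{1}{448860}} = \frac{557491}{581462 \left(-382882 - -21556460296\right) \frac{1}{448860}} = \frac{557491}{581462 \left(-382882 + 21556460296\right) \frac{1}{448860}} = \frac{557491}{581462 \cdot 21556077414 \cdot \frac{1}{448860}} = \frac{557491}{581462 \cdot \frac{3592679569}{74810}} = \frac{557491}{581462} \cdot \frac{74810}{3592679569} = \frac{20852950855}{1044503323774939}$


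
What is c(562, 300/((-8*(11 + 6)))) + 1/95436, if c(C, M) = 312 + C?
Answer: 83411065/95436 ≈ 874.00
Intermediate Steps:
c(562, 300/((-8*(11 + 6)))) + 1/95436 = (312 + 562) + 1/95436 = 874 + 1/95436 = 83411065/95436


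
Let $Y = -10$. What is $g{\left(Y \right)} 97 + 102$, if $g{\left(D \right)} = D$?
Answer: $-868$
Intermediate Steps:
$g{\left(Y \right)} 97 + 102 = \left(-10\right) 97 + 102 = -970 + 102 = -868$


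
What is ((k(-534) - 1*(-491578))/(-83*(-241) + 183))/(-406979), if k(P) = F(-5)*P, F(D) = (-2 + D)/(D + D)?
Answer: -2456021/41076390470 ≈ -5.9792e-5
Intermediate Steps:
F(D) = (-2 + D)/(2*D) (F(D) = (-2 + D)/((2*D)) = (-2 + D)*(1/(2*D)) = (-2 + D)/(2*D))
k(P) = 7*P/10 (k(P) = ((½)*(-2 - 5)/(-5))*P = ((½)*(-⅕)*(-7))*P = 7*P/10)
((k(-534) - 1*(-491578))/(-83*(-241) + 183))/(-406979) = (((7/10)*(-534) - 1*(-491578))/(-83*(-241) + 183))/(-406979) = ((-1869/5 + 491578)/(20003 + 183))*(-1/406979) = ((2456021/5)/20186)*(-1/406979) = ((2456021/5)*(1/20186))*(-1/406979) = (2456021/100930)*(-1/406979) = -2456021/41076390470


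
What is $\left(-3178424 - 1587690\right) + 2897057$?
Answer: $-1869057$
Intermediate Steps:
$\left(-3178424 - 1587690\right) + 2897057 = -4766114 + 2897057 = -1869057$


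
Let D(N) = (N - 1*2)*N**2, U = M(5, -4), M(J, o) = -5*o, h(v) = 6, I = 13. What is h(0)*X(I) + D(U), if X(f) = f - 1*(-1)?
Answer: 7284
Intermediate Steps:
U = 20 (U = -5*(-4) = 20)
X(f) = 1 + f (X(f) = f + 1 = 1 + f)
D(N) = N**2*(-2 + N) (D(N) = (N - 2)*N**2 = (-2 + N)*N**2 = N**2*(-2 + N))
h(0)*X(I) + D(U) = 6*(1 + 13) + 20**2*(-2 + 20) = 6*14 + 400*18 = 84 + 7200 = 7284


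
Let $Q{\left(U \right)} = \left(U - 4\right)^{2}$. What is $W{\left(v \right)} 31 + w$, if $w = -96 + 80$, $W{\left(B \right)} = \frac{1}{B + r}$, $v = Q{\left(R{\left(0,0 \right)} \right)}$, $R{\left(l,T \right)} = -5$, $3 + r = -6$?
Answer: $- \frac{1121}{72} \approx -15.569$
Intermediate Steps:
$r = -9$ ($r = -3 - 6 = -9$)
$Q{\left(U \right)} = \left(-4 + U\right)^{2}$
$v = 81$ ($v = \left(-4 - 5\right)^{2} = \left(-9\right)^{2} = 81$)
$W{\left(B \right)} = \frac{1}{-9 + B}$ ($W{\left(B \right)} = \frac{1}{B - 9} = \frac{1}{-9 + B}$)
$w = -16$
$W{\left(v \right)} 31 + w = \frac{1}{-9 + 81} \cdot 31 - 16 = \frac{1}{72} \cdot 31 - 16 = \frac{31}{72} - 16 = - \frac{1121}{72}$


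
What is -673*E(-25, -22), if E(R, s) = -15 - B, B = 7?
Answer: 14806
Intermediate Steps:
E(R, s) = -22 (E(R, s) = -15 - 1*7 = -15 - 7 = -22)
-673*E(-25, -22) = -673*(-22) = 14806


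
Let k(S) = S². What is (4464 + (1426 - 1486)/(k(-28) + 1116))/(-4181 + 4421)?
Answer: 141359/7600 ≈ 18.600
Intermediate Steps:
(4464 + (1426 - 1486)/(k(-28) + 1116))/(-4181 + 4421) = (4464 + (1426 - 1486)/((-28)² + 1116))/(-4181 + 4421) = (4464 - 60/(784 + 1116))/240 = (4464 - 60/1900)*(1/240) = (4464 - 60*1/1900)*(1/240) = (4464 - 3/95)*(1/240) = (424077/95)*(1/240) = 141359/7600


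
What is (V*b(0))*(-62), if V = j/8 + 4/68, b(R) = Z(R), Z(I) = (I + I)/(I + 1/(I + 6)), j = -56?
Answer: 0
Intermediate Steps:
Z(I) = 2*I/(I + 1/(6 + I)) (Z(I) = (2*I)/(I + 1/(6 + I)) = 2*I/(I + 1/(6 + I)))
b(R) = 2*R*(6 + R)/(1 + R² + 6*R)
V = -118/17 (V = -56/8 + 4/68 = -56*⅛ + 4*(1/68) = -7 + 1/17 = -118/17 ≈ -6.9412)
(V*b(0))*(-62) = -236*0*(6 + 0)/(17*(1 + 0² + 6*0))*(-62) = -236*0*6/(17*(1 + 0 + 0))*(-62) = -236*0*6/(17*1)*(-62) = -236*0*6/17*(-62) = -118/17*0*(-62) = 0*(-62) = 0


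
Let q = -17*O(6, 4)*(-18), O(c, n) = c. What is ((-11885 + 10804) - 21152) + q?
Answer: -20397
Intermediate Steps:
q = 1836 (q = -17*6*(-18) = -102*(-18) = 1836)
((-11885 + 10804) - 21152) + q = ((-11885 + 10804) - 21152) + 1836 = (-1081 - 21152) + 1836 = -22233 + 1836 = -20397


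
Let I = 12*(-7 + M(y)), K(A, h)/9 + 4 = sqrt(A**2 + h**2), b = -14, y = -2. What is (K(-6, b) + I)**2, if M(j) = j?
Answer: 39528 - 5184*sqrt(58) ≈ 47.832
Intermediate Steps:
K(A, h) = -36 + 9*sqrt(A**2 + h**2)
I = -108 (I = 12*(-7 - 2) = 12*(-9) = -108)
(K(-6, b) + I)**2 = ((-36 + 9*sqrt((-6)**2 + (-14)**2)) - 108)**2 = ((-36 + 9*sqrt(36 + 196)) - 108)**2 = ((-36 + 9*sqrt(232)) - 108)**2 = ((-36 + 9*(2*sqrt(58))) - 108)**2 = ((-36 + 18*sqrt(58)) - 108)**2 = (-144 + 18*sqrt(58))**2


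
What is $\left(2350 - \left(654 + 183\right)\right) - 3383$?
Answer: $-1870$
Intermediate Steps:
$\left(2350 - \left(654 + 183\right)\right) - 3383 = \left(2350 - 837\right) - 3383 = 1513 - 3383 = -1870$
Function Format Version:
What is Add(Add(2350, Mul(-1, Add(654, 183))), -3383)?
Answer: -1870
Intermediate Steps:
Add(Add(2350, Mul(-1, Add(654, 183))), -3383) = Add(Add(2350, Mul(-1, 837)), -3383) = Add(Add(2350, -837), -3383) = Add(1513, -3383) = -1870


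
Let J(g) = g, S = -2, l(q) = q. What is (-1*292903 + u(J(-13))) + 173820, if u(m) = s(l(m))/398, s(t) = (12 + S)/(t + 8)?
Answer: -23697518/199 ≈ -1.1908e+5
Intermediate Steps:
s(t) = 10/(8 + t) (s(t) = (12 - 2)/(t + 8) = 10/(8 + t))
u(m) = 5/(199*(8 + m)) (u(m) = (10/(8 + m))/398 = (10/(8 + m))*(1/398) = 5/(199*(8 + m)))
(-1*292903 + u(J(-13))) + 173820 = (-1*292903 + 5/(199*(8 - 13))) + 173820 = (-292903 + (5/199)/(-5)) + 173820 = (-292903 + (5/199)*(-⅕)) + 173820 = (-292903 - 1/199) + 173820 = -58287698/199 + 173820 = -23697518/199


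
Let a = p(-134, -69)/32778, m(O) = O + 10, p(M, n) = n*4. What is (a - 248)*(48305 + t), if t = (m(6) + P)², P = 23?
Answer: -67507752620/5463 ≈ -1.2357e+7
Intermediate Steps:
p(M, n) = 4*n
m(O) = 10 + O
a = -46/5463 (a = (4*(-69))/32778 = -276*1/32778 = -46/5463 ≈ -0.0084203)
t = 1521 (t = ((10 + 6) + 23)² = (16 + 23)² = 39² = 1521)
(a - 248)*(48305 + t) = (-46/5463 - 248)*(48305 + 1521) = -1354870/5463*49826 = -67507752620/5463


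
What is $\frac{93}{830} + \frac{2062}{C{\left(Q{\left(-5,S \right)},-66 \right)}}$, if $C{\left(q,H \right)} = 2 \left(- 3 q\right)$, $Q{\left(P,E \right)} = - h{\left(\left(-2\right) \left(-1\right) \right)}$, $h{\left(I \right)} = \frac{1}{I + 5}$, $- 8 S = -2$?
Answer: $\frac{5990389}{2490} \approx 2405.8$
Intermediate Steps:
$S = \frac{1}{4}$ ($S = \left(- \frac{1}{8}\right) \left(-2\right) = \frac{1}{4} \approx 0.25$)
$h{\left(I \right)} = \frac{1}{5 + I}$
$Q{\left(P,E \right)} = - \frac{1}{7}$ ($Q{\left(P,E \right)} = - \frac{1}{5 - -2} = - \frac{1}{5 + 2} = - \frac{1}{7}$)
$C{\left(q,H \right)} = - 6 q$
$\frac{93}{830} + \frac{2062}{C{\left(Q{\left(-5,S \right)},-66 \right)}} = \frac{93}{830} + \frac{2062}{\left(-6\right) \left(- \frac{1}{7}\right)} = 93 \cdot \frac{1}{830} + \frac{2062}{\frac{6}{7}} = \frac{93}{830} + 2062 \cdot \frac{7}{6} = \frac{93}{830} + \frac{7217}{3} = \frac{5990389}{2490}$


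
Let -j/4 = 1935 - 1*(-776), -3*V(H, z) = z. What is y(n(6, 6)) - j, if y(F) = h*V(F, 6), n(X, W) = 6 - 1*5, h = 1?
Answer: 10842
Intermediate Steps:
V(H, z) = -z/3
n(X, W) = 1 (n(X, W) = 6 - 5 = 1)
j = -10844 (j = -4*(1935 - 1*(-776)) = -4*(1935 + 776) = -4*2711 = -10844)
y(F) = -2 (y(F) = 1*(-⅓*6) = 1*(-2) = -2)
y(n(6, 6)) - j = -2 - 1*(-10844) = -2 + 10844 = 10842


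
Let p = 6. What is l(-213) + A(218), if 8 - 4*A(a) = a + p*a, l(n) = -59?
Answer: -877/2 ≈ -438.50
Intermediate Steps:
A(a) = 2 - 7*a/4 (A(a) = 2 - (a + 6*a)/4 = 2 - 7*a/4)
l(-213) + A(218) = -59 + (2 - 7/4*218) = -59 + (2 - 763/2) = -59 - 759/2 = -877/2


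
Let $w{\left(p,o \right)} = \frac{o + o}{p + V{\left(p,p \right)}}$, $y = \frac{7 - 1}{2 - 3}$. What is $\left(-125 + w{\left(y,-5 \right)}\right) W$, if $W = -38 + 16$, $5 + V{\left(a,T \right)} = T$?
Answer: $\frac{46530}{17} \approx 2737.1$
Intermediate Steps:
$V{\left(a,T \right)} = -5 + T$
$W = -22$
$y = -6$ ($y = \frac{6}{-1} = 6 \left(-1\right) = -6$)
$w{\left(p,o \right)} = \frac{2 o}{-5 + 2 p}$ ($w{\left(p,o \right)} = \frac{o + o}{p + \left(-5 + p\right)} = \frac{2 o}{-5 + 2 p}$)
$\left(-125 + w{\left(y,-5 \right)}\right) W = \left(-125 + 2 \left(-5\right) \frac{1}{-5 + 2 \left(-6\right)}\right) \left(-22\right) = \left(-125 + 2 \left(-5\right) \frac{1}{-5 - 12}\right) \left(-22\right) = \left(-125 + 2 \left(-5\right) \frac{1}{-17}\right) \left(-22\right) = \left(-125 + 2 \left(-5\right) \left(- \frac{1}{17}\right)\right) \left(-22\right) = \left(-125 + \frac{10}{17}\right) \left(-22\right) = \left(- \frac{2115}{17}\right) \left(-22\right) = \frac{46530}{17}$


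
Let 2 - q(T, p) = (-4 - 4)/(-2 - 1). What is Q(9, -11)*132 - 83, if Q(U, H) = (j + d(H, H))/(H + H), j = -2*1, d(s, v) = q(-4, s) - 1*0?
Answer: -67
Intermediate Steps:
q(T, p) = -⅔ (q(T, p) = 2 - (-4 - 4)/(-2 - 1) = 2 - (-8)/(-3) = 2 - (-8)*(-1)/3 = 2 - 1*8/3 = 2 - 8/3 = -⅔)
d(s, v) = -⅔ (d(s, v) = -⅔ - 1*0 = -⅔ + 0 = -⅔)
j = -2
Q(U, H) = -4/(3*H) (Q(U, H) = (-2 - ⅔)/(H + H) = -8*1/(2*H)/3 = -4/(3*H))
Q(9, -11)*132 - 83 = -4/3/(-11)*132 - 83 = -4/3*(-1/11)*132 - 83 = (4/33)*132 - 83 = 16 - 83 = -67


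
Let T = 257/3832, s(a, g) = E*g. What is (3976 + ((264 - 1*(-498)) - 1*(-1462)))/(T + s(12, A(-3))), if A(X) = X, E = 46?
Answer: -23758400/528559 ≈ -44.949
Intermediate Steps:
s(a, g) = 46*g
T = 257/3832 (T = 257*(1/3832) = 257/3832 ≈ 0.067067)
(3976 + ((264 - 1*(-498)) - 1*(-1462)))/(T + s(12, A(-3))) = (3976 + ((264 - 1*(-498)) - 1*(-1462)))/(257/3832 + 46*(-3)) = (3976 + ((264 + 498) + 1462))/(257/3832 - 138) = (3976 + (762 + 1462))/(-528559/3832) = (3976 + 2224)*(-3832/528559) = 6200*(-3832/528559) = -23758400/528559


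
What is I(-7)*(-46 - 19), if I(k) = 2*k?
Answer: 910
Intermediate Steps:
I(-7)*(-46 - 19) = (2*(-7))*(-46 - 19) = -14*(-65) = 910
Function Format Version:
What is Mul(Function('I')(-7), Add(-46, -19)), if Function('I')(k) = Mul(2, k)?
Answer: 910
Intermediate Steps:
Mul(Function('I')(-7), Add(-46, -19)) = Mul(Mul(2, -7), Add(-46, -19)) = Mul(-14, -65) = 910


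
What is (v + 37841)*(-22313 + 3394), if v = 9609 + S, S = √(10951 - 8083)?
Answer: -897706550 - 37838*√717 ≈ -8.9872e+8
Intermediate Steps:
S = 2*√717 (S = √2868 = 2*√717 ≈ 53.554)
v = 9609 + 2*√717 ≈ 9662.5
(v + 37841)*(-22313 + 3394) = ((9609 + 2*√717) + 37841)*(-22313 + 3394) = (47450 + 2*√717)*(-18919) = -897706550 - 37838*√717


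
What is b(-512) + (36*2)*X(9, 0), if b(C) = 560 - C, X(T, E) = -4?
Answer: 784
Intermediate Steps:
b(-512) + (36*2)*X(9, 0) = (560 - 1*(-512)) + (36*2)*(-4) = (560 + 512) + 72*(-4) = 1072 - 288 = 784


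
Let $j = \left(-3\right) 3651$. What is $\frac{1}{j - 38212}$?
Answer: $- \frac{1}{49165} \approx -2.034 \cdot 10^{-5}$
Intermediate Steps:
$j = -10953$
$\frac{1}{j - 38212} = \frac{1}{-10953 - 38212} = \frac{1}{-49165} = - \frac{1}{49165}$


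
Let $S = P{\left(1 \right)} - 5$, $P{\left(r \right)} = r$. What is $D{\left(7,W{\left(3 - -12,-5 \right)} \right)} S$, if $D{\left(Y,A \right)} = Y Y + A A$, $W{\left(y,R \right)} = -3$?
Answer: $-232$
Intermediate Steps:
$S = -4$ ($S = 1 - 5 = -4$)
$D{\left(Y,A \right)} = A^{2} + Y^{2}$ ($D{\left(Y,A \right)} = Y^{2} + A^{2} = A^{2} + Y^{2}$)
$D{\left(7,W{\left(3 - -12,-5 \right)} \right)} S = \left(\left(-3\right)^{2} + 7^{2}\right) \left(-4\right) = \left(9 + 49\right) \left(-4\right) = 58 \left(-4\right) = -232$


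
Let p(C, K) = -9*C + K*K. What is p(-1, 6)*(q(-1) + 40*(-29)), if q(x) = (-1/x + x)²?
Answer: -52200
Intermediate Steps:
p(C, K) = K² - 9*C (p(C, K) = -9*C + K² = K² - 9*C)
q(x) = (x - 1/x)²
p(-1, 6)*(q(-1) + 40*(-29)) = (6² - 9*(-1))*((-1 + (-1)²)²/(-1)² + 40*(-29)) = (36 + 9)*(1*(-1 + 1)² - 1160) = 45*(1*0² - 1160) = 45*(1*0 - 1160) = 45*(0 - 1160) = 45*(-1160) = -52200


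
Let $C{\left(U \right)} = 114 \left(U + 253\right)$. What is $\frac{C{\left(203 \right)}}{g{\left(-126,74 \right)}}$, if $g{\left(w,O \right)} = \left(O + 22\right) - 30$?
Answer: $\frac{8664}{11} \approx 787.64$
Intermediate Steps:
$g{\left(w,O \right)} = -8 + O$ ($g{\left(w,O \right)} = \left(22 + O\right) - 30 = -8 + O$)
$C{\left(U \right)} = 28842 + 114 U$ ($C{\left(U \right)} = 114 \left(253 + U\right) = 28842 + 114 U$)
$\frac{C{\left(203 \right)}}{g{\left(-126,74 \right)}} = \frac{28842 + 114 \cdot 203}{-8 + 74} = \frac{28842 + 23142}{66} = 51984 \cdot \frac{1}{66} = \frac{8664}{11}$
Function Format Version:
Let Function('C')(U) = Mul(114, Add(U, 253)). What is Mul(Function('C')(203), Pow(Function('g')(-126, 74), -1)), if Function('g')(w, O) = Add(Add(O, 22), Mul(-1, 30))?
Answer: Rational(8664, 11) ≈ 787.64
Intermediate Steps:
Function('g')(w, O) = Add(-8, O) (Function('g')(w, O) = Add(Add(22, O), -30) = Add(-8, O))
Function('C')(U) = Add(28842, Mul(114, U)) (Function('C')(U) = Mul(114, Add(253, U)) = Add(28842, Mul(114, U)))
Mul(Function('C')(203), Pow(Function('g')(-126, 74), -1)) = Mul(Add(28842, Mul(114, 203)), Pow(Add(-8, 74), -1)) = Mul(Add(28842, 23142), Pow(66, -1)) = Mul(51984, Rational(1, 66)) = Rational(8664, 11)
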